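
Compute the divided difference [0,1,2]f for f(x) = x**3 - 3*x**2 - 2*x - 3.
0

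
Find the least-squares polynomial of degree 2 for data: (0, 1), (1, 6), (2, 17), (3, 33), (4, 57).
8/7 + (113/70)x + (43/14)x²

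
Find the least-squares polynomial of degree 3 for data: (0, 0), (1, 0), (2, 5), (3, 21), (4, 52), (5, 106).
-1/21 + (-25/63)x + (-17/42)x² + (17/18)x³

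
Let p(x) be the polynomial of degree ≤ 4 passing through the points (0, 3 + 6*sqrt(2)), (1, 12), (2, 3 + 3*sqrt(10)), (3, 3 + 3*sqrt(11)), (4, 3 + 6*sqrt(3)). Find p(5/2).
-15*sqrt(3)/64 + 9*sqrt(2)/64 + 51/32 + 45*sqrt(11)/32 + 135*sqrt(10)/64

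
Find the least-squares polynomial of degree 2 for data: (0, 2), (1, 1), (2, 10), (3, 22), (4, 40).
51/35 + (-141/70)x + (41/14)x²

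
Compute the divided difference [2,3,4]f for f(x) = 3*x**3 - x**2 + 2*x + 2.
26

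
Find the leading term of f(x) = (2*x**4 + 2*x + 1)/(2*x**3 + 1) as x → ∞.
x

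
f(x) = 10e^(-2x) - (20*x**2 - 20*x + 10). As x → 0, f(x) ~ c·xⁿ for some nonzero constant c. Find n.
3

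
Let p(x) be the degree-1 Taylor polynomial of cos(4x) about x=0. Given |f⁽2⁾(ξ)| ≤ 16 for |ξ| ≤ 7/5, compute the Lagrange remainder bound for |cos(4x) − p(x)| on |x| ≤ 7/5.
392/25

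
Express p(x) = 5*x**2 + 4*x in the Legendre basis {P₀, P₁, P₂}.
(5/3)P₀ + (4)P₁ + (10/3)P₂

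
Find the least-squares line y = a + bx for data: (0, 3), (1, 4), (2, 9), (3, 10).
a = 13/5, b = 13/5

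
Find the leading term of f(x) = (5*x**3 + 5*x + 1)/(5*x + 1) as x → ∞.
x**2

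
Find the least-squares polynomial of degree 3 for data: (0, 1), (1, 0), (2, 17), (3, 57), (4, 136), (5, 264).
95/126 + (-2729/756)x + (233/126)x² + (203/108)x³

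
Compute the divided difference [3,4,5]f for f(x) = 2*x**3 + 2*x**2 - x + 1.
26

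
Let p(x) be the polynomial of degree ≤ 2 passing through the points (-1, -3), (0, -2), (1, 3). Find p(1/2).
0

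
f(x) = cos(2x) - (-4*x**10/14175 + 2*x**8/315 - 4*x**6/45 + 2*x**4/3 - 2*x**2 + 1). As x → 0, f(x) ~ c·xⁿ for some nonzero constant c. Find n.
12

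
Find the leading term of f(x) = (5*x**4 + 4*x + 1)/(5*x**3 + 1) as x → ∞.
x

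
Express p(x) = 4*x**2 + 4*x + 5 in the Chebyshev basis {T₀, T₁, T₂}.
(7)T₀ + (4)T₁ + (2)T₂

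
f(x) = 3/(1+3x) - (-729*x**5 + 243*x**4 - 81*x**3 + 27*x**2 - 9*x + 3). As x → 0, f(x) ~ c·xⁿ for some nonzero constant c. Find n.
6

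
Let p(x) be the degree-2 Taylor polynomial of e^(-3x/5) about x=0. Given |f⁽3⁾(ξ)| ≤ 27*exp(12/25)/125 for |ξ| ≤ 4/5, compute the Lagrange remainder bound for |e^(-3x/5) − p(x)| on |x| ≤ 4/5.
288*exp(12/25)/15625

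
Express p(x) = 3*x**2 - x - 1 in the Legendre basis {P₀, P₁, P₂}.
-P₁ + (2)P₂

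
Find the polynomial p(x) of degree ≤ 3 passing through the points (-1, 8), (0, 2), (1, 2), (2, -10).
-3*x**3 + 3*x**2 + 2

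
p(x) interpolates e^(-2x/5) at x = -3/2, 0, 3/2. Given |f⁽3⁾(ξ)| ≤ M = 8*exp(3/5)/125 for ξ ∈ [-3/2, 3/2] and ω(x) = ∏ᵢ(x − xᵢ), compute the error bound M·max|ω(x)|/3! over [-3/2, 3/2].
sqrt(3)*exp(3/5)/125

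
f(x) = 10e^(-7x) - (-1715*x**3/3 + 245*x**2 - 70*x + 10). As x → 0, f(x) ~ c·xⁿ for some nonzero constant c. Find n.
4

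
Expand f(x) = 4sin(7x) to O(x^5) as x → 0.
28*x - 686*x**3/3 + O(x**5)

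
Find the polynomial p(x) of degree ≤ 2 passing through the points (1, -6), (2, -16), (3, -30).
-2*x**2 - 4*x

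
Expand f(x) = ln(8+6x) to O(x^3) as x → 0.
log(8) + 3*x/4 - 9*x**2/32 + O(x**3)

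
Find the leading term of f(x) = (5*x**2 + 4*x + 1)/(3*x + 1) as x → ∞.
5*x/3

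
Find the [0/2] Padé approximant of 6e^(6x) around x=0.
6/(18*x**2 - 6*x + 1)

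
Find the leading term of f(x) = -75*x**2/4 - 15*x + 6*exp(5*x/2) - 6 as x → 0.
125*x**3/8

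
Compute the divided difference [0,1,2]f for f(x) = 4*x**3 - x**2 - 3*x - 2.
11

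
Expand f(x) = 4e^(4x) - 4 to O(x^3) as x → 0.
16*x + 32*x**2 + O(x**3)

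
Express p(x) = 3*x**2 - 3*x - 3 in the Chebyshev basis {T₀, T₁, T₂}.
(-3/2)T₀ + (-3)T₁ + (3/2)T₂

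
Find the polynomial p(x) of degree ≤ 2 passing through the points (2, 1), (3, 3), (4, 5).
2*x - 3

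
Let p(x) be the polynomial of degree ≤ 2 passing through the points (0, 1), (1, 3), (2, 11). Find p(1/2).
5/4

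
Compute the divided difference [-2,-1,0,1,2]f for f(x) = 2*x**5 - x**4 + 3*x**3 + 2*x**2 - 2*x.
-1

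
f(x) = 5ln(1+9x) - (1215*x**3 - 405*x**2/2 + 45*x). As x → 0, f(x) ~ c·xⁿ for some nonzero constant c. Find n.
4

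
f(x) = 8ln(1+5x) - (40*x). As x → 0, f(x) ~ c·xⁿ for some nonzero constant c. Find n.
2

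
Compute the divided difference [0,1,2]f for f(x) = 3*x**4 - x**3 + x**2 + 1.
19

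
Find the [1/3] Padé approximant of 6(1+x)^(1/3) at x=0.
(5*x + 6)/(x**3/81 - x**2/18 + x/2 + 1)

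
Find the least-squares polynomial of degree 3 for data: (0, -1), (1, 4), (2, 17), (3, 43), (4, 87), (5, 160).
-25/21 + (293/63)x + (-1/21)x² + (10/9)x³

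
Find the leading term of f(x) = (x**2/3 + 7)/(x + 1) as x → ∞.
x/3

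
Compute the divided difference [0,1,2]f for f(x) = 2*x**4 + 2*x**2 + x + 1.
16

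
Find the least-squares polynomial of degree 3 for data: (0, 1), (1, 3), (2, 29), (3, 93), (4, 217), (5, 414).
61/63 + (-1297/378)x + (709/252)x² + (311/108)x³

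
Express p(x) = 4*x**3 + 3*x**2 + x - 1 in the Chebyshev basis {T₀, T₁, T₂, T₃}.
(1/2)T₀ + (4)T₁ + (3/2)T₂ + T₃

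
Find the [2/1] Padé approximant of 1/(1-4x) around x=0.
1/(1 - 4*x)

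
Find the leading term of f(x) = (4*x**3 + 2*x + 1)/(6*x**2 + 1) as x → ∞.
2*x/3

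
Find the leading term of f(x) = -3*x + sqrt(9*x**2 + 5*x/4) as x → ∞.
5/24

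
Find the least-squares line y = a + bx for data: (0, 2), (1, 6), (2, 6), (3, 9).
a = 13/5, b = 21/10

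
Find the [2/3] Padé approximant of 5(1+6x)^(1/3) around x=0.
(70*x**2 + 40*x + 5)/(-4*x**3/3 + 6*x**2 + 6*x + 1)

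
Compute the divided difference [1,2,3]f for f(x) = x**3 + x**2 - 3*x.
7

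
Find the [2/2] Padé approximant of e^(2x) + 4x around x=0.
(-x**2/9 + 17*x/3 + 1)/(-x**2/9 - x/3 + 1)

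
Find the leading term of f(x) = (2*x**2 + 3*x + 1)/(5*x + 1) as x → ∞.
2*x/5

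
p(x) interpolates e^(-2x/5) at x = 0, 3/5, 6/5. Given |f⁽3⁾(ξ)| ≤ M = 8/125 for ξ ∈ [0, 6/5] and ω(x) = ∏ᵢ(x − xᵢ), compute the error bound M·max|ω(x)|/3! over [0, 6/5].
8*sqrt(3)/15625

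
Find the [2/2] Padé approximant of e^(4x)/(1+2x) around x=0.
(8*x**2/3 + 2*x + 1)/(1 - 4*x**2/3)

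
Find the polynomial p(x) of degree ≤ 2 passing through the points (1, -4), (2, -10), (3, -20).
-2*x**2 - 2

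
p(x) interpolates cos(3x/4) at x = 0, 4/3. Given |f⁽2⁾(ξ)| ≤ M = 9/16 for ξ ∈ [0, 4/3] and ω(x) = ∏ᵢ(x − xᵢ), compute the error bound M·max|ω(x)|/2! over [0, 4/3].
1/8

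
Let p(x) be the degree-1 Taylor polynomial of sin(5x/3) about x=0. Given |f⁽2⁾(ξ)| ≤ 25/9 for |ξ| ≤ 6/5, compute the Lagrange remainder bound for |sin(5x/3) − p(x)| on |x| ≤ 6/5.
2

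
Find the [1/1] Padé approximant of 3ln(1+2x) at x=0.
6*x/(x + 1)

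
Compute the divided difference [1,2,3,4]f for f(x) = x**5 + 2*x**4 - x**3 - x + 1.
84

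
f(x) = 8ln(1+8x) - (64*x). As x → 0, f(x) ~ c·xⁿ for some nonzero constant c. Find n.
2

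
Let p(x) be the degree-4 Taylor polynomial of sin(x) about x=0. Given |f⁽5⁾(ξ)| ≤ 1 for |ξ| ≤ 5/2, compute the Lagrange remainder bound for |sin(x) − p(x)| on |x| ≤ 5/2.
625/768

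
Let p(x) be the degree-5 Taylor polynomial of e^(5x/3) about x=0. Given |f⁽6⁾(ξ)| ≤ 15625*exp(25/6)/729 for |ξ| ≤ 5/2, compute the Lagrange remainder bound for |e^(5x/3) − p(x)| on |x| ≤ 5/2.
48828125*exp(25/6)/6718464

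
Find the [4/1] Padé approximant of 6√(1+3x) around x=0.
(729*x**4/320 - 81*x**3/20 + 243*x**2/20 + 108*x/5 + 6)/(21*x/10 + 1)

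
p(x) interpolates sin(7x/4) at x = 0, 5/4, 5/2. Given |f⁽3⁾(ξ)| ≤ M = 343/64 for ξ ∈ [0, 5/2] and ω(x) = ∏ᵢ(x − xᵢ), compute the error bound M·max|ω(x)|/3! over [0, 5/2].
42875*sqrt(3)/110592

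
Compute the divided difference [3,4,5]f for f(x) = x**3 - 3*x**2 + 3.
9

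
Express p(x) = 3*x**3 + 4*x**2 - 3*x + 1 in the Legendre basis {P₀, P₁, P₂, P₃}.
(7/3)P₀ + (-6/5)P₁ + (8/3)P₂ + (6/5)P₃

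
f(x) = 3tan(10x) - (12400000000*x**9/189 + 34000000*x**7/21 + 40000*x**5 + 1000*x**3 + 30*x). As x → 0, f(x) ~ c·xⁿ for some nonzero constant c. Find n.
11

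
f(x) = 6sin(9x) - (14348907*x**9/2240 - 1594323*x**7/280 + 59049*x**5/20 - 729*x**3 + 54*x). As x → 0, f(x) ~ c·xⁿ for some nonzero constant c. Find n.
11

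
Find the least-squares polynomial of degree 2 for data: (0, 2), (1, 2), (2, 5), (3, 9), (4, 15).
13/7 + (-29/70)x + (13/14)x²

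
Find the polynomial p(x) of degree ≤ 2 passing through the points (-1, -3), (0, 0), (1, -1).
-2*x**2 + x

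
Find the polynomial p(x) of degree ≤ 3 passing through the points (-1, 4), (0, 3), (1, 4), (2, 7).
x**2 + 3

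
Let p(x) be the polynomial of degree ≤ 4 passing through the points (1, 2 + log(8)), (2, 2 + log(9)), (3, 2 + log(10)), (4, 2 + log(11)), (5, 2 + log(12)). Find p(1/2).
2 + log(25600*11**(19/32)*2**(113/128)*3**(91/128)*5**(61/64)/264627)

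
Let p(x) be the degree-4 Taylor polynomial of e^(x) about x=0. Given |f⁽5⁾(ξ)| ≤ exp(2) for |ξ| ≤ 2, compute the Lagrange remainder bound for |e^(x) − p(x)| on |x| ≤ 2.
4*exp(2)/15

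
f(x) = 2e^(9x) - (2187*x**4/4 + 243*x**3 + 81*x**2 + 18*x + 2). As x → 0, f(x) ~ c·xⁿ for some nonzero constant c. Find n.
5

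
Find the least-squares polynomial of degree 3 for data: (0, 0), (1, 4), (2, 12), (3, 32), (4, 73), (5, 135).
31/126 + (1739/756)x + (-61/252)x² + (28/27)x³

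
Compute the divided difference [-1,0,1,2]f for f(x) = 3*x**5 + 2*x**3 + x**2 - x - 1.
17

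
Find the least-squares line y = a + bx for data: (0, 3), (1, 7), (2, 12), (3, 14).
a = 33/10, b = 19/5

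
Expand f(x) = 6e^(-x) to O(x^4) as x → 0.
6 - 6*x + 3*x**2 - x**3 + O(x**4)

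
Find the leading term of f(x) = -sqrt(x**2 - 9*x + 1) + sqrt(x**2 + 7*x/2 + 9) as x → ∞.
25/4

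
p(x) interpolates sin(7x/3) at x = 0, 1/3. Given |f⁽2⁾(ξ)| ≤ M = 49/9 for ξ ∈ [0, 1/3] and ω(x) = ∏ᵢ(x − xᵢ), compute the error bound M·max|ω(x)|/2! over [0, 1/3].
49/648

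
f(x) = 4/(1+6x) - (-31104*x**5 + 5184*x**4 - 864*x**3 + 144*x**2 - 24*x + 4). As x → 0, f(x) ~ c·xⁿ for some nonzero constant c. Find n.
6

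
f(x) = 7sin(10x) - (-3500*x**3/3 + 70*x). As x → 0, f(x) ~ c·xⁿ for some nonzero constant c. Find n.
5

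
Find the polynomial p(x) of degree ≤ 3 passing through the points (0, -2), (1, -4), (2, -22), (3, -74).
-3*x**3 + x**2 - 2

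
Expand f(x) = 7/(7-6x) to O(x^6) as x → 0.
1 + 6*x/7 + 36*x**2/49 + 216*x**3/343 + 1296*x**4/2401 + 7776*x**5/16807 + O(x**6)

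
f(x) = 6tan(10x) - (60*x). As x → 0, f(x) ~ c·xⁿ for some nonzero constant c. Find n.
3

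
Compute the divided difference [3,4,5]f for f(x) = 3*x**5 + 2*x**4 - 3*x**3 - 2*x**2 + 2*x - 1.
2136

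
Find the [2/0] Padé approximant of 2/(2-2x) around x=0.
x**2 + x + 1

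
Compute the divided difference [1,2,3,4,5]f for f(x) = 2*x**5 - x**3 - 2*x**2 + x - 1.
30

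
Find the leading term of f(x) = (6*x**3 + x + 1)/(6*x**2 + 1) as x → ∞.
x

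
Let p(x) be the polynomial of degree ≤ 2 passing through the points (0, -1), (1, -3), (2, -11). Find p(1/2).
-5/4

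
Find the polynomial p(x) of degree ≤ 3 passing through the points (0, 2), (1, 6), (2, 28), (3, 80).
2*x**3 + 3*x**2 - x + 2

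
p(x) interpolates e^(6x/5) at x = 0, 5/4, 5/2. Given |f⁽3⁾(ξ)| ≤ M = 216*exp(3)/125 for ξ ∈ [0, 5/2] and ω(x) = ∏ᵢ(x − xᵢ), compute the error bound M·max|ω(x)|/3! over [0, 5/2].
sqrt(3)*exp(3)/8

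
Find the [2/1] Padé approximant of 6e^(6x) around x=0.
(36*x**2 + 24*x + 6)/(1 - 2*x)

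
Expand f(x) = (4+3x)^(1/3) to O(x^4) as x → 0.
2**(2/3) + 2**(2/3)*x/4 - 2**(2/3)*x**2/16 + 5*2**(2/3)*x**3/192 + O(x**4)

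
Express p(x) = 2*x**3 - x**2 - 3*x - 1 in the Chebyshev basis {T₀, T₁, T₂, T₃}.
(-3/2)T₀ + (-3/2)T₁ + (-1/2)T₂ + (1/2)T₃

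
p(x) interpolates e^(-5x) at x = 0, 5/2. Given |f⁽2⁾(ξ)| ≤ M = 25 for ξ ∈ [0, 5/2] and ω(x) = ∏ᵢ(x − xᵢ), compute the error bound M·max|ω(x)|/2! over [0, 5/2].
625/32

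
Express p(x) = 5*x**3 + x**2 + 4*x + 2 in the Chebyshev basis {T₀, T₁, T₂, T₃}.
(5/2)T₀ + (31/4)T₁ + (1/2)T₂ + (5/4)T₃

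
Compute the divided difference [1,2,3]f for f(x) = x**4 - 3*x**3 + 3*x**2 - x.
10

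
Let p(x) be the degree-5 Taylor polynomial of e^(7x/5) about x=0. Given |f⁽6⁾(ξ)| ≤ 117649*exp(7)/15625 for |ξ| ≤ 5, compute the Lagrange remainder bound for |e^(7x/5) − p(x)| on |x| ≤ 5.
117649*exp(7)/720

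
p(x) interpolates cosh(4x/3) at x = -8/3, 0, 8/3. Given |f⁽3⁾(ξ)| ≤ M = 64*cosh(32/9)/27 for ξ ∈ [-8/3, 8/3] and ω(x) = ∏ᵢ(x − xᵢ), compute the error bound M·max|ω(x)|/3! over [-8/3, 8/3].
32768*sqrt(3)*cosh(32/9)/19683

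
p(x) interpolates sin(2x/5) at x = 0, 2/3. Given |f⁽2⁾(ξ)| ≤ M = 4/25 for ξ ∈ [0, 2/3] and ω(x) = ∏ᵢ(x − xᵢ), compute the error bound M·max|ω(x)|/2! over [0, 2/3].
2/225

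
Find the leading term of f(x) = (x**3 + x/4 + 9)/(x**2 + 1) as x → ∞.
x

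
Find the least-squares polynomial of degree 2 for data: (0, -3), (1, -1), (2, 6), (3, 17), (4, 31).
-16/5 + (3/5)x + (2)x²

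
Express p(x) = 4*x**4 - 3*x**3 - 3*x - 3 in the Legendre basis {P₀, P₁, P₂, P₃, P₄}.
(-11/5)P₀ + (-24/5)P₁ + (16/7)P₂ + (-6/5)P₃ + (32/35)P₄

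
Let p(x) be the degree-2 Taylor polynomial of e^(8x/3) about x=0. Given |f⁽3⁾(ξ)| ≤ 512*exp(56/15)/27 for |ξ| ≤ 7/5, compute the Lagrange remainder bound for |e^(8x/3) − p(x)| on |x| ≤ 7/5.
87808*exp(56/15)/10125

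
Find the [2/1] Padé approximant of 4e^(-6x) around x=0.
(24*x**2 - 16*x + 4)/(2*x + 1)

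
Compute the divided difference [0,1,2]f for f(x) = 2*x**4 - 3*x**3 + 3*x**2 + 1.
8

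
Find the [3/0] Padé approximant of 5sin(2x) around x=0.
-20*x**3/3 + 10*x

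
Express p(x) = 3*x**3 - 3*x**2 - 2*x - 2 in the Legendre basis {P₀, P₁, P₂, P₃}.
(-3)P₀ + (-1/5)P₁ + (-2)P₂ + (6/5)P₃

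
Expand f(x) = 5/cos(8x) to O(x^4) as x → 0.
5 + 160*x**2 + O(x**4)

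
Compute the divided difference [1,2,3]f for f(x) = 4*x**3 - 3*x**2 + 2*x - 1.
21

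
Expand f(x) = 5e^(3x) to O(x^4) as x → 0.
5 + 15*x + 45*x**2/2 + 45*x**3/2 + O(x**4)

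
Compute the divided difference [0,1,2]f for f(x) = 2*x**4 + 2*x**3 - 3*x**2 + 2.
17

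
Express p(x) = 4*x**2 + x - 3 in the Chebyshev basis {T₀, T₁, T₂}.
-T₀ + T₁ + (2)T₂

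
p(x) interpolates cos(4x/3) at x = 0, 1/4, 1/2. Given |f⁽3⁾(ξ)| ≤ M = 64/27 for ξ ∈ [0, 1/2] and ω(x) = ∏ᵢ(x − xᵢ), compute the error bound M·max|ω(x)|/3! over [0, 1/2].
sqrt(3)/729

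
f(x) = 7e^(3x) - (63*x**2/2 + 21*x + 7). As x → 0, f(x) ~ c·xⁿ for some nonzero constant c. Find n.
3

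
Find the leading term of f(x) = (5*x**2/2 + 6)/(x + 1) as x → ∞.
5*x/2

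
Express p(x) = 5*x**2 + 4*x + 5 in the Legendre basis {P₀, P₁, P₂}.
(20/3)P₀ + (4)P₁ + (10/3)P₂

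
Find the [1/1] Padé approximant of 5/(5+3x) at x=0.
1/(3*x/5 + 1)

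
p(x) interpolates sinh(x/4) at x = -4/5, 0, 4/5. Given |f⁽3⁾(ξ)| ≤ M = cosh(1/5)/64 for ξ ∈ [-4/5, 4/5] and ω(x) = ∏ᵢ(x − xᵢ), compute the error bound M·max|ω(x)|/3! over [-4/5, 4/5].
sqrt(3)*cosh(1/5)/3375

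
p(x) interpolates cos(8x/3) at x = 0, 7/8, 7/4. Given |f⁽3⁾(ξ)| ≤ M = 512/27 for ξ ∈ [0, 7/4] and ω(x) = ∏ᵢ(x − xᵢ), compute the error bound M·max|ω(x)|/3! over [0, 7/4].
343*sqrt(3)/729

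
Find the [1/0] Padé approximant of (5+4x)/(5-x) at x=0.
x + 1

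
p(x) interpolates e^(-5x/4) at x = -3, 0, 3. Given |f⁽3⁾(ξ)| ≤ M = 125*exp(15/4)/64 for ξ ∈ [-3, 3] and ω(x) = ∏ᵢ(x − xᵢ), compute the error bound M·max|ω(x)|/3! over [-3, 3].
125*sqrt(3)*exp(15/4)/64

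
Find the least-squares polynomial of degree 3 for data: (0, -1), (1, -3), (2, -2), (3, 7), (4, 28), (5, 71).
-145/126 + (-347/756)x + (-125/63)x² + (107/108)x³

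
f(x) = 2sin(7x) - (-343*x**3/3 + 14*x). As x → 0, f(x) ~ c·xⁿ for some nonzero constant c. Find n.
5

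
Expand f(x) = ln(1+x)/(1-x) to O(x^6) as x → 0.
x + x**2/2 + 5*x**3/6 + 7*x**4/12 + 47*x**5/60 + O(x**6)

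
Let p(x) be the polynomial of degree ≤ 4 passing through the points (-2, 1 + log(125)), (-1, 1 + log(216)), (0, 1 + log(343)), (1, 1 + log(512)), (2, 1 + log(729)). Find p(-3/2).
1 + log(864*2**(1/4)*3**(3/64)*5**(105/128)*7**(23/64)/49)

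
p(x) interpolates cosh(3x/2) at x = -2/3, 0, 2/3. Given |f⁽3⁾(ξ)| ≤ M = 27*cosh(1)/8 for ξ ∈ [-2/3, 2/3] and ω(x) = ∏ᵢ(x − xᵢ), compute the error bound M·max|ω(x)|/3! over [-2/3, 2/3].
sqrt(3)*cosh(1)/27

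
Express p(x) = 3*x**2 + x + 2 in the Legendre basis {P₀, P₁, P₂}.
(3)P₀ + P₁ + (2)P₂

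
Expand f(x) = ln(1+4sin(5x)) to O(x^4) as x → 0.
20*x - 200*x**2 + 7750*x**3/3 + O(x**4)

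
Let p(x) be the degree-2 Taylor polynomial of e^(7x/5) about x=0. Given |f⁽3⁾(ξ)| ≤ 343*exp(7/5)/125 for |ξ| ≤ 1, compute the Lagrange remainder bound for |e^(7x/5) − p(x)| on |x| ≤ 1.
343*exp(7/5)/750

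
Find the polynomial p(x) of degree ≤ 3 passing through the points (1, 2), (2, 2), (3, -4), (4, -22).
-x**3 + 3*x**2 - 2*x + 2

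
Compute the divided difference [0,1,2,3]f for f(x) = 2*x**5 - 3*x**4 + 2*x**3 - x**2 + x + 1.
34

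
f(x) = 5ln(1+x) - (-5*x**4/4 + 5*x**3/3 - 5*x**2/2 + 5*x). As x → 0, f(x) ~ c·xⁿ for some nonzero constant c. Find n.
5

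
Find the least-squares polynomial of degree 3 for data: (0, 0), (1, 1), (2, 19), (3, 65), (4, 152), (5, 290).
1/63 + (-1363/378)x + (667/252)x² + (209/108)x³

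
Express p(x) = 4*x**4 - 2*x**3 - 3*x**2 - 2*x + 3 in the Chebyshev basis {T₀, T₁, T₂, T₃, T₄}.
(3)T₀ + (-7/2)T₁ + (1/2)T₂ + (-1/2)T₃ + (1/2)T₄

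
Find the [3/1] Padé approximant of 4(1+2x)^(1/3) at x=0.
(-32*x**3/81 + 16*x**2/9 + 8*x + 4)/(4*x/3 + 1)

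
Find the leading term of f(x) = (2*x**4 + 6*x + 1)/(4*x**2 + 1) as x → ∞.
x**2/2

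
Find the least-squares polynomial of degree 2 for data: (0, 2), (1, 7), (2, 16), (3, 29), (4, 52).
88/35 + (27/35)x + (20/7)x²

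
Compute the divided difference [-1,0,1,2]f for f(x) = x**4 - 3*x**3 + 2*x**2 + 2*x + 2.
-1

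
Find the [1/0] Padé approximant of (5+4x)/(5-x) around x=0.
x + 1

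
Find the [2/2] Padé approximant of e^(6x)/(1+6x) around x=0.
(7*x**2 + 4*x + 1)/(-11*x**2 + 4*x + 1)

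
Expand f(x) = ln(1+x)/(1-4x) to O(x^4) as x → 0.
x + 7*x**2/2 + 43*x**3/3 + O(x**4)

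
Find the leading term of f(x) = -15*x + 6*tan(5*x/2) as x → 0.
125*x**3/4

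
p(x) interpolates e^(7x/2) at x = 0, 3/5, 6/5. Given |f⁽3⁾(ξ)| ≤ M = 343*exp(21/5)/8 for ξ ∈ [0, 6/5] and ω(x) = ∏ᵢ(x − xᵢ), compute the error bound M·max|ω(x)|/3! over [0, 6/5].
343*sqrt(3)*exp(21/5)/1000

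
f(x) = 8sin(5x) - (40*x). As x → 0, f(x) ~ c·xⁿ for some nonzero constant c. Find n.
3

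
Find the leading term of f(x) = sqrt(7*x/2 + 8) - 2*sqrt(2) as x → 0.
7*sqrt(2)*x/16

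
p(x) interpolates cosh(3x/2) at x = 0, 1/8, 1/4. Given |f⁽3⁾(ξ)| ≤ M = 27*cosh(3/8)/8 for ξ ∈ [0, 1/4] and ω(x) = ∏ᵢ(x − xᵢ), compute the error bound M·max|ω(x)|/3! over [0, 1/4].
sqrt(3)*cosh(3/8)/4096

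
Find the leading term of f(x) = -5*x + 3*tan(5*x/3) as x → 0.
125*x**3/27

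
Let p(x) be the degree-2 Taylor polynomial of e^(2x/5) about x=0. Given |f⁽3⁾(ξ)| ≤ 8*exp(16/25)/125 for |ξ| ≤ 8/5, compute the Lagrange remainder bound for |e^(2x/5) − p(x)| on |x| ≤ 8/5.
2048*exp(16/25)/46875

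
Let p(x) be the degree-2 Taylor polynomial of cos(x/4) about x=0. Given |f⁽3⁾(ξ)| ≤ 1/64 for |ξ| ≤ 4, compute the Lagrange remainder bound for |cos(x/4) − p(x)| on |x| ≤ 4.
1/6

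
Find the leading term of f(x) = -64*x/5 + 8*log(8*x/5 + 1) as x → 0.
-256*x**2/25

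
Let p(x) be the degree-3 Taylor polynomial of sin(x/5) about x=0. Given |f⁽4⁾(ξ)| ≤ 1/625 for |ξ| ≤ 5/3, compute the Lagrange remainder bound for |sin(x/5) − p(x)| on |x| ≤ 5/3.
1/1944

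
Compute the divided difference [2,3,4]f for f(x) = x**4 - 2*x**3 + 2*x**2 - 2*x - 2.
39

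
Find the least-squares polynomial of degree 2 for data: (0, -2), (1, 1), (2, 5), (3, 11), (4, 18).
-69/35 + (15/7)x + (5/7)x²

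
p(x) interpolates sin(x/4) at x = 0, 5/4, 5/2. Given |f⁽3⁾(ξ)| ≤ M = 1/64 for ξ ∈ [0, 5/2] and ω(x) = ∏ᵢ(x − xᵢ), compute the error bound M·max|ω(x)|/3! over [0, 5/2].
125*sqrt(3)/110592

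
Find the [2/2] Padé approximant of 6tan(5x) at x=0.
30*x/(1 - 25*x**2/3)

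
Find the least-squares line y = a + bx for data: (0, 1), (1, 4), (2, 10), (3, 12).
a = 9/10, b = 39/10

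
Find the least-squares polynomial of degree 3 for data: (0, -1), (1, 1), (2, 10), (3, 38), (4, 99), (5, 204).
-62/63 + (1031/378)x + (-719/252)x² + (227/108)x³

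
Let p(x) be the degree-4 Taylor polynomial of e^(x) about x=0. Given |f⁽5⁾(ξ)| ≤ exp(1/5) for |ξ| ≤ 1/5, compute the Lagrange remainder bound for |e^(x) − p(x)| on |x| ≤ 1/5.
exp(1/5)/375000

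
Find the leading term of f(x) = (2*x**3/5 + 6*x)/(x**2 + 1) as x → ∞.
2*x/5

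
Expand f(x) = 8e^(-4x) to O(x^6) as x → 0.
8 - 32*x + 64*x**2 - 256*x**3/3 + 256*x**4/3 - 1024*x**5/15 + O(x**6)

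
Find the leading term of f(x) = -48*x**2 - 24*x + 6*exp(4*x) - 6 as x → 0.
64*x**3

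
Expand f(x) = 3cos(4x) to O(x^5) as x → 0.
3 - 24*x**2 + 32*x**4 + O(x**5)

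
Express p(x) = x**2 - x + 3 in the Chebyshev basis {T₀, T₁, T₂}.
(7/2)T₀ - T₁ + (1/2)T₂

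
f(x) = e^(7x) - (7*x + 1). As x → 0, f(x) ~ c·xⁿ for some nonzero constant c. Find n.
2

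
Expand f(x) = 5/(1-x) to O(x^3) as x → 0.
5 + 5*x + 5*x**2 + O(x**3)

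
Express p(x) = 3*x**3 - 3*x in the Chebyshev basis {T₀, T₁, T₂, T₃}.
(-3/4)T₁ + (3/4)T₃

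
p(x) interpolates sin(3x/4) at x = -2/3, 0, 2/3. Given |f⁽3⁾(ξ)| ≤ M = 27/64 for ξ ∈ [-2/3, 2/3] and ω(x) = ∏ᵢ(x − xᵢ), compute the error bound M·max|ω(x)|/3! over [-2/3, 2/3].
sqrt(3)/216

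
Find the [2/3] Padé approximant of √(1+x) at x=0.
(7*x**2/16 + 7*x/5 + 1)/(-x**3/160 + 9*x**2/80 + 9*x/10 + 1)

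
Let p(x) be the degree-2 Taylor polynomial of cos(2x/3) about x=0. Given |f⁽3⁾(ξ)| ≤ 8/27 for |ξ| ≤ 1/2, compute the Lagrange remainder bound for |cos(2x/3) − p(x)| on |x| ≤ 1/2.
1/162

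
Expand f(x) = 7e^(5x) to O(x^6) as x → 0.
7 + 35*x + 175*x**2/2 + 875*x**3/6 + 4375*x**4/24 + 4375*x**5/24 + O(x**6)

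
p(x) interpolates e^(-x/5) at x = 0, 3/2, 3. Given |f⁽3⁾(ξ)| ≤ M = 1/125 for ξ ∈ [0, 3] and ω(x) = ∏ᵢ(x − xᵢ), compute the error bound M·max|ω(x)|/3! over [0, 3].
sqrt(3)/1000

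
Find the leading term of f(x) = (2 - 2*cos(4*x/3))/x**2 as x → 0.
16/9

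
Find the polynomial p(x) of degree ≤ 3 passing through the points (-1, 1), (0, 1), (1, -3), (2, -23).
-2*x**3 - 2*x**2 + 1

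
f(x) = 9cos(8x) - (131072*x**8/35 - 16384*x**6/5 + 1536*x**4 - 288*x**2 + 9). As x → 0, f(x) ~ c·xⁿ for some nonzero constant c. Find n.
10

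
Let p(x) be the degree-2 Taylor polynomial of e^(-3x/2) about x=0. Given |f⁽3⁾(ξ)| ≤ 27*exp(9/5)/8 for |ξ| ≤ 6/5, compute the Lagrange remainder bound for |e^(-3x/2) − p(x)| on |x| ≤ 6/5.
243*exp(9/5)/250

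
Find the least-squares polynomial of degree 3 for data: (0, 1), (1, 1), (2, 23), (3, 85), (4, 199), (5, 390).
52/63 + (-824/189)x + (73/36)x² + (311/108)x³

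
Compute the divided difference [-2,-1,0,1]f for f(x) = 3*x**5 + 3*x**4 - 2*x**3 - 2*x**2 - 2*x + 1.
7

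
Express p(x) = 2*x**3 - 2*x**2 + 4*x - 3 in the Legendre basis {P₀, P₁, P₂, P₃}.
(-11/3)P₀ + (26/5)P₁ + (-4/3)P₂ + (4/5)P₃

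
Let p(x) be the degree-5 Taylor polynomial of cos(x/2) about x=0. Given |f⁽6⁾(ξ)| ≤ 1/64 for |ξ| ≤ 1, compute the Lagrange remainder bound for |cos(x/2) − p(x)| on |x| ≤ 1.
1/46080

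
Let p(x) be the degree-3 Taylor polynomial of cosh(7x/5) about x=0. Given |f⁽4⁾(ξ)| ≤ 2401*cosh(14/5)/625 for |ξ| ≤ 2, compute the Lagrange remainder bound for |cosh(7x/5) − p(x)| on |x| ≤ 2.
4802*cosh(14/5)/1875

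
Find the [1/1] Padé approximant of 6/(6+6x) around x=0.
1/(x + 1)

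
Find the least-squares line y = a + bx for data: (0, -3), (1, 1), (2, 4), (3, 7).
a = -27/10, b = 33/10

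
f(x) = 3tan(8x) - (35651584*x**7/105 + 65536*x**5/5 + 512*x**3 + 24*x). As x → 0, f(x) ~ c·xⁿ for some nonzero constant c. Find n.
9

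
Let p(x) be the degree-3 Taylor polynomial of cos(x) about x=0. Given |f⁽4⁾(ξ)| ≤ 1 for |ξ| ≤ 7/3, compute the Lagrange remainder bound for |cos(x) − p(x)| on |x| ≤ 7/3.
2401/1944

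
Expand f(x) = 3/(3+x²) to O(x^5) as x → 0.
1 - x**2/3 + x**4/9 + O(x**5)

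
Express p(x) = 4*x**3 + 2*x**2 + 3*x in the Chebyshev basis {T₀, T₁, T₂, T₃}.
T₀ + (6)T₁ + T₂ + T₃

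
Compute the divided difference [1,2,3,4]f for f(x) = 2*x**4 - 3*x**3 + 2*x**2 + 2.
17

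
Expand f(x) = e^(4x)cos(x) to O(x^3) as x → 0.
1 + 4*x + 15*x**2/2 + O(x**3)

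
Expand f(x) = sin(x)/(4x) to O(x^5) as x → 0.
1/4 - x**2/24 + x**4/480 + O(x**5)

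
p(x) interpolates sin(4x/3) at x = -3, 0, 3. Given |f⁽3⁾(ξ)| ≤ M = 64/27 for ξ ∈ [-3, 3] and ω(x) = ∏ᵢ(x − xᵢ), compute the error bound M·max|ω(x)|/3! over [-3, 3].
64*sqrt(3)/27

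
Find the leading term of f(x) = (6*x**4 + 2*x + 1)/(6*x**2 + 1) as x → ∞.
x**2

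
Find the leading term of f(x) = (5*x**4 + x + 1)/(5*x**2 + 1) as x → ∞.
x**2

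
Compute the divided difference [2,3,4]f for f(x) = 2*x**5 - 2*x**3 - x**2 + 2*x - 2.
551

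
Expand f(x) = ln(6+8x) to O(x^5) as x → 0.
log(6) + 4*x/3 - 8*x**2/9 + 64*x**3/81 - 64*x**4/81 + O(x**5)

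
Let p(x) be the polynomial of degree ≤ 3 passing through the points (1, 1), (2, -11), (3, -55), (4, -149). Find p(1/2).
5/8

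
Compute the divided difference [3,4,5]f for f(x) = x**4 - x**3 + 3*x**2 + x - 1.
88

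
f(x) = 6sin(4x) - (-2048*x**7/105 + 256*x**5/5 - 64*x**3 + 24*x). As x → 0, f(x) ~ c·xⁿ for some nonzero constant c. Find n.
9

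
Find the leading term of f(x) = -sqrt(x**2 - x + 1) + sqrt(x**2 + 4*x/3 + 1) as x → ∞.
7/6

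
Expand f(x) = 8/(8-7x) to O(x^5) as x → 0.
1 + 7*x/8 + 49*x**2/64 + 343*x**3/512 + 2401*x**4/4096 + O(x**5)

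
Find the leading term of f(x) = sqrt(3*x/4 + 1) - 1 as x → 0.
3*x/8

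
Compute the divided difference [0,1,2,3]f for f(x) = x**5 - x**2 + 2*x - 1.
25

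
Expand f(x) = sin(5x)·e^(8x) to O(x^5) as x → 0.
5*x + 40*x**2 + 835*x**3/6 + 260*x**4 + O(x**5)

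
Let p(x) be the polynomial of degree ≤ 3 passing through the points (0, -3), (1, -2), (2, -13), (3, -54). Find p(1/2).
-17/8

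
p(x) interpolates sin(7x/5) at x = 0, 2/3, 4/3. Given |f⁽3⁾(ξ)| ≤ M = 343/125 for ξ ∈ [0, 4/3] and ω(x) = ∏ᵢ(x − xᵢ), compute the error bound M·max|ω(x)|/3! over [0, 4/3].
2744*sqrt(3)/91125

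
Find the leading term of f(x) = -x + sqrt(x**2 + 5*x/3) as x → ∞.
5/6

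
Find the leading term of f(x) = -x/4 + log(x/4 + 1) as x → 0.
-x**2/32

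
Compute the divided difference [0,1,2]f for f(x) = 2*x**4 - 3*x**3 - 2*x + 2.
5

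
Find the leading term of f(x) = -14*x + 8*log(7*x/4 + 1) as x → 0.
-49*x**2/4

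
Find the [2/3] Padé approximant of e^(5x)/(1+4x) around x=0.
(925*x**2/388 + 250*x/97 + 1)/(8675*x**3/1164 - 2985*x**2/388 + 153*x/97 + 1)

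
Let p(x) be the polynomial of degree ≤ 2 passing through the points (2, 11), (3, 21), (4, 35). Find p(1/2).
7/2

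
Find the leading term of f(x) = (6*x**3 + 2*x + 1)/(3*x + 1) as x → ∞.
2*x**2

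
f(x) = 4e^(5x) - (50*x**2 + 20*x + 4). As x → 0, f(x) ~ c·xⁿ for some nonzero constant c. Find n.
3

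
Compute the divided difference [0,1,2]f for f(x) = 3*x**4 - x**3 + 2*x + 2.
18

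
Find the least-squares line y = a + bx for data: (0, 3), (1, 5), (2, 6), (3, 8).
a = 31/10, b = 8/5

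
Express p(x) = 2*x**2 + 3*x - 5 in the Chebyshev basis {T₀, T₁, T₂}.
(-4)T₀ + (3)T₁ + T₂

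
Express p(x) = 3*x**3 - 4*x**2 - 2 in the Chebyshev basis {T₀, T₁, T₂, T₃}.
(-4)T₀ + (9/4)T₁ + (-2)T₂ + (3/4)T₃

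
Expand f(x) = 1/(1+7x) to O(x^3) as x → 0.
1 - 7*x + 49*x**2 + O(x**3)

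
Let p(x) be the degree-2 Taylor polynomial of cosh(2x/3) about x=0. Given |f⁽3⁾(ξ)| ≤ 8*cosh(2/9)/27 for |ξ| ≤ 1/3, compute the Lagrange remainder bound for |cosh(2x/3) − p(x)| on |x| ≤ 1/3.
4*cosh(2/9)/2187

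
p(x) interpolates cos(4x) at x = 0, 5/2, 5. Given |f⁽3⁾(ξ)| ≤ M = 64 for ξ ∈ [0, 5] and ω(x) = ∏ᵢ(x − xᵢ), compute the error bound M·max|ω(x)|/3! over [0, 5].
1000*sqrt(3)/27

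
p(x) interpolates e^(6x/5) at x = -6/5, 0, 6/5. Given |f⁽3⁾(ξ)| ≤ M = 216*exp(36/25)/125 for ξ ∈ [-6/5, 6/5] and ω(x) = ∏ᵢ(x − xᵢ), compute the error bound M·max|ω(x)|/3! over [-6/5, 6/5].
1728*sqrt(3)*exp(36/25)/15625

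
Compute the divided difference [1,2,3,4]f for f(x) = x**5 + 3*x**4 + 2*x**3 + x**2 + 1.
97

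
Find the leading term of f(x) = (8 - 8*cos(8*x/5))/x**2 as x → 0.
256/25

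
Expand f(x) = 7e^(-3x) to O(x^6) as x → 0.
7 - 21*x + 63*x**2/2 - 63*x**3/2 + 189*x**4/8 - 567*x**5/40 + O(x**6)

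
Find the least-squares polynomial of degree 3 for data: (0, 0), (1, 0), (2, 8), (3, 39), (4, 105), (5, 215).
3/14 + (-51/28)x + (-29/28)x² + (2)x³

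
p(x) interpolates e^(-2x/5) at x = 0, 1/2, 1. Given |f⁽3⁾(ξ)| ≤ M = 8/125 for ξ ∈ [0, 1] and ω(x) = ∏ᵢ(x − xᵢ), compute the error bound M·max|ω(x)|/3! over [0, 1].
sqrt(3)/3375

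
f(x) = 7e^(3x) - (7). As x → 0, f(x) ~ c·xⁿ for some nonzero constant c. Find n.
1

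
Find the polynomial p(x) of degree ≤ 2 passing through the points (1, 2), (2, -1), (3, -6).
3 - x**2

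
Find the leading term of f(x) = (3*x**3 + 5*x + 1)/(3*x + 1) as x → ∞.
x**2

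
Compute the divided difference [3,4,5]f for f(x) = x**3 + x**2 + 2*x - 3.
13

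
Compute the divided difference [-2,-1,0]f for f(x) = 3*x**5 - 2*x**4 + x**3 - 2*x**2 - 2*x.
-64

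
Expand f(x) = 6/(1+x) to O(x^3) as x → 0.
6 - 6*x + 6*x**2 + O(x**3)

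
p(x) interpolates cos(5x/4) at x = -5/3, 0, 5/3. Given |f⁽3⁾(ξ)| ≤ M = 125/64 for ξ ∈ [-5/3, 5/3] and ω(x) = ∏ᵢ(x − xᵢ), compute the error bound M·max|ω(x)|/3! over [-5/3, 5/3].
15625*sqrt(3)/46656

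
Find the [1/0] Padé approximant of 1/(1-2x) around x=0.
2*x + 1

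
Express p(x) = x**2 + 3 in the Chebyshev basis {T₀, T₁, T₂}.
(7/2)T₀ + (1/2)T₂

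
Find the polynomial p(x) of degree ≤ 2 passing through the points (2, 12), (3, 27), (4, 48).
3*x**2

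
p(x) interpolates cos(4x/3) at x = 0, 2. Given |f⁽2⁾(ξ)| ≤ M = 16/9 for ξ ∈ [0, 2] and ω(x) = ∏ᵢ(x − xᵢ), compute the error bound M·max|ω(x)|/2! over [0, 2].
8/9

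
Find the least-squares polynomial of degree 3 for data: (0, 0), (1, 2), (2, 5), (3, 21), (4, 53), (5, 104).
5/14 + (1/84)x + (-3/7)x² + (11/12)x³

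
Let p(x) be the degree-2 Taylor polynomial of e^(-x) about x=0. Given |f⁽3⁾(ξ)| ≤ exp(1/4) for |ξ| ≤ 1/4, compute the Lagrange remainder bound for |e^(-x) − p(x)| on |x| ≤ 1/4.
exp(1/4)/384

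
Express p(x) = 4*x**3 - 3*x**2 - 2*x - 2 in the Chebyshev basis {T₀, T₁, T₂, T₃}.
(-7/2)T₀ + T₁ + (-3/2)T₂ + T₃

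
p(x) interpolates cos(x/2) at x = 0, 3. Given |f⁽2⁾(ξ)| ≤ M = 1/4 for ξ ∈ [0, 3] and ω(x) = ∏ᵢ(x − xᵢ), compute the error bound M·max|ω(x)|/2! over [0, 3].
9/32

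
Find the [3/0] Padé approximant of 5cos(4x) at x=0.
5 - 40*x**2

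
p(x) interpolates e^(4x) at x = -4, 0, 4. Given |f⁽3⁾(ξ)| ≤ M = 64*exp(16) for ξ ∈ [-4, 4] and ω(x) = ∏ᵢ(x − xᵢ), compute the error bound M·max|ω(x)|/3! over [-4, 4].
4096*sqrt(3)*exp(16)/27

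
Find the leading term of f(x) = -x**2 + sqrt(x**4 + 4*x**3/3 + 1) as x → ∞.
2*x/3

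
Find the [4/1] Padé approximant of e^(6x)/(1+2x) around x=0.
(378*x**4/55 + 72*x**3/11 + 342*x**2/55 + 168*x/55 + 1)/(1 - 52*x/55)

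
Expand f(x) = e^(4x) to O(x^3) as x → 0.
1 + 4*x + 8*x**2 + O(x**3)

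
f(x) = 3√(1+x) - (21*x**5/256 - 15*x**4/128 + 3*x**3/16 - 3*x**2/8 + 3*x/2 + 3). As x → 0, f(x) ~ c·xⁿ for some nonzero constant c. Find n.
6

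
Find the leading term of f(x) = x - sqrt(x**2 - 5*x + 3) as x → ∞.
5/2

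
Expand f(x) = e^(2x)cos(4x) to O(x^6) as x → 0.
1 + 2*x - 6*x**2 - 44*x**3/3 - 14*x**4/3 + 164*x**5/15 + O(x**6)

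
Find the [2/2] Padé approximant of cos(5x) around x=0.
(1 - 125*x**2/12)/(25*x**2/12 + 1)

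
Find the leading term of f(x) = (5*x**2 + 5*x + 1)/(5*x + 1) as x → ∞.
x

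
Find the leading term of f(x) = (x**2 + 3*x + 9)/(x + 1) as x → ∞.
x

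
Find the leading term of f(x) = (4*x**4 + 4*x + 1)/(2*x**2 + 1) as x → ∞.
2*x**2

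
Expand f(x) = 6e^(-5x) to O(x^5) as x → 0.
6 - 30*x + 75*x**2 - 125*x**3 + 625*x**4/4 + O(x**5)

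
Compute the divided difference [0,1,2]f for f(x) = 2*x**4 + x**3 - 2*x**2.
15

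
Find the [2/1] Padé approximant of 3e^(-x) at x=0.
(x**2/2 - 2*x + 3)/(x/3 + 1)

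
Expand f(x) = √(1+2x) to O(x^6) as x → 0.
1 + x - x**2/2 + x**3/2 - 5*x**4/8 + 7*x**5/8 + O(x**6)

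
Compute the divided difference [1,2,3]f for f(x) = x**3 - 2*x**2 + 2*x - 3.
4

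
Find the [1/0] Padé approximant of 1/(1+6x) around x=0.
1 - 6*x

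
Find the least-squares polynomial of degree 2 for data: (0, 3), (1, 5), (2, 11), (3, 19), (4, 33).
109/35 + (-1/35)x + (13/7)x²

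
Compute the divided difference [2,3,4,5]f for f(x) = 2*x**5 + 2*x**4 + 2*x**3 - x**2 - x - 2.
280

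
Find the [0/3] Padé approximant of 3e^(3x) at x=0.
3/(-9*x**3/2 + 9*x**2/2 - 3*x + 1)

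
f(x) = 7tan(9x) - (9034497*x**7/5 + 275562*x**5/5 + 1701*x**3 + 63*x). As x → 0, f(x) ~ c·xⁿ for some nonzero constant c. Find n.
9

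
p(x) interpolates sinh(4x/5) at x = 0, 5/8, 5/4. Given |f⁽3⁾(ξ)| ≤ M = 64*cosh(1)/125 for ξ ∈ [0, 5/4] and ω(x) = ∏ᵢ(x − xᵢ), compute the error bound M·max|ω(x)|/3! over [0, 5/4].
sqrt(3)*cosh(1)/216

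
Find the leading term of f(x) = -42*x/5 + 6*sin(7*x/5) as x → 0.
-343*x**3/125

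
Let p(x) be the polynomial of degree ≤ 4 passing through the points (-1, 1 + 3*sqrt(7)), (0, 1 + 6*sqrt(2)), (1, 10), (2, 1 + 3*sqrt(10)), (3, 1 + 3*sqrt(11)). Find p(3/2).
-15*sqrt(2)/16 - 15*sqrt(11)/128 + 9*sqrt(7)/128 + 45*sqrt(10)/32 + 469/64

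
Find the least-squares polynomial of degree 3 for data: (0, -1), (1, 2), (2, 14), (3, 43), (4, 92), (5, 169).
-121/126 + (-173/756)x + (73/36)x² + (26/27)x³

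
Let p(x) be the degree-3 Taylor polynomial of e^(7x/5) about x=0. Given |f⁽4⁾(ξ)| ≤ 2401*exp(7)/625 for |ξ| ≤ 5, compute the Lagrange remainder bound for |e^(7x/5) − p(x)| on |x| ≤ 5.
2401*exp(7)/24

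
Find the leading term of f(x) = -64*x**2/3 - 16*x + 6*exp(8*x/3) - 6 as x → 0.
512*x**3/27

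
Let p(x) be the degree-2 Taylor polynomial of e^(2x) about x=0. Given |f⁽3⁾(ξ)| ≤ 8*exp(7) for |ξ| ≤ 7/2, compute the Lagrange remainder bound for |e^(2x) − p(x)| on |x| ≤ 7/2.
343*exp(7)/6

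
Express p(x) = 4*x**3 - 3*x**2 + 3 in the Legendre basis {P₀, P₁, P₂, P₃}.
(2)P₀ + (12/5)P₁ + (-2)P₂ + (8/5)P₃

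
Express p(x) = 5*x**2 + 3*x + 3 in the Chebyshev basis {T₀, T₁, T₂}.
(11/2)T₀ + (3)T₁ + (5/2)T₂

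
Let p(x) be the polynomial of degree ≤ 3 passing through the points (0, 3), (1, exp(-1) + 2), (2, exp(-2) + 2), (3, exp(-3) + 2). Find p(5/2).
(-5*exp(2) + 5 + 15*e + 33*exp(3))*exp(-3)/16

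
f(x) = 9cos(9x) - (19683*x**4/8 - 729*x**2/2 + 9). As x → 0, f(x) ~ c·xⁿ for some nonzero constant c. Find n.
6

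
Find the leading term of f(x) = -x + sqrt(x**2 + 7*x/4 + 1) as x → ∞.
7/8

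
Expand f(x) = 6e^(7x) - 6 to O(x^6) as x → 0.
42*x + 147*x**2 + 343*x**3 + 2401*x**4/4 + 16807*x**5/20 + O(x**6)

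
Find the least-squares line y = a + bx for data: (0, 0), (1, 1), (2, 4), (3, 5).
a = -1/5, b = 9/5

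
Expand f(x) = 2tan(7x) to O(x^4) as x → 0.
14*x + 686*x**3/3 + O(x**4)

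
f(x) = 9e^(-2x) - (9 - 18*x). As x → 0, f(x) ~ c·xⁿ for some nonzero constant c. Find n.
2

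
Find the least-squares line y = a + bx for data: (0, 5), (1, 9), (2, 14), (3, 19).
a = 47/10, b = 47/10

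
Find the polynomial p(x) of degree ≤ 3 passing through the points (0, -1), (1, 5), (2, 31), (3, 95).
3*x**3 + x**2 + 2*x - 1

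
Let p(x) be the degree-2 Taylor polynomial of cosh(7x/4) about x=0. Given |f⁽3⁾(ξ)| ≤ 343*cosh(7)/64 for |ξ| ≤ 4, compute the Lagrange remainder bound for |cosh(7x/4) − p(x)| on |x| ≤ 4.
343*cosh(7)/6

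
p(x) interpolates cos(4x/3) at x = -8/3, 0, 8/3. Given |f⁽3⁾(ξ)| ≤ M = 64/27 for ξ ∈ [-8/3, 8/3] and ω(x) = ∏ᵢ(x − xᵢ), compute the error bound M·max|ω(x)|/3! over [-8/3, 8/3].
32768*sqrt(3)/19683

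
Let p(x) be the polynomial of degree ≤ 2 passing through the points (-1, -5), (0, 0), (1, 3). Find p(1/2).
7/4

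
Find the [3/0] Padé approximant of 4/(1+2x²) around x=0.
4 - 8*x**2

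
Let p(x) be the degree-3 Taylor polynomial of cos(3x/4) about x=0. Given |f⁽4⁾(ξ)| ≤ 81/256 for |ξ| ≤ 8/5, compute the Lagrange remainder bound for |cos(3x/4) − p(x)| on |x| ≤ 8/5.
54/625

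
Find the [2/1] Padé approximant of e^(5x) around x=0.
(25*x**2/6 + 10*x/3 + 1)/(1 - 5*x/3)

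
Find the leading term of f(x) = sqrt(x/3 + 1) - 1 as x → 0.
x/6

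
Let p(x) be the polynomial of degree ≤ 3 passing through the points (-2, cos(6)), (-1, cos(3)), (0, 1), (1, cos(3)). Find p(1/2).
cos(6)/16 + 15/16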